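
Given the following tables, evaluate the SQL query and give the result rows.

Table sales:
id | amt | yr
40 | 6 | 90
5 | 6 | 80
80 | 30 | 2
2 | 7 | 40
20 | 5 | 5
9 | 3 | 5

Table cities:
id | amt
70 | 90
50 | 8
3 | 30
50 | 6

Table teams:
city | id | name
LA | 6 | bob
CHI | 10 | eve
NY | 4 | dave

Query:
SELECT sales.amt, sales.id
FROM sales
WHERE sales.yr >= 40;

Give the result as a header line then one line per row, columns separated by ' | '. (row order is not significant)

After WHERE (3 rows):
sales.id | sales.amt | sales.yr
40 | 6 | 90
5 | 6 | 80
2 | 7 | 40
After SELECT (3 rows):
sales.amt | sales.id
6 | 40
6 | 5
7 | 2

== RESULT ==
sales.amt | sales.id
6 | 40
6 | 5
7 | 2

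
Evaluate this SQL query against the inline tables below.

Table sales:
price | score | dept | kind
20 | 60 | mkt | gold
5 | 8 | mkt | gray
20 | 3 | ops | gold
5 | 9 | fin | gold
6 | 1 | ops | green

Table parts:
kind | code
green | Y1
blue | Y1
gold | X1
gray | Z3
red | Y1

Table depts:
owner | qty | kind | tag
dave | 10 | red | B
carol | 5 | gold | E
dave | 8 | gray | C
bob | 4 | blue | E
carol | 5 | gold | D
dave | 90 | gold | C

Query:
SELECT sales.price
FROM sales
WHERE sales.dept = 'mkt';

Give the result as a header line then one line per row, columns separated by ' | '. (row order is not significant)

After WHERE (2 rows):
sales.price | sales.score | sales.dept | sales.kind
20 | 60 | mkt | gold
5 | 8 | mkt | gray
After SELECT (2 rows):
sales.price
20
5

== RESULT ==
sales.price
20
5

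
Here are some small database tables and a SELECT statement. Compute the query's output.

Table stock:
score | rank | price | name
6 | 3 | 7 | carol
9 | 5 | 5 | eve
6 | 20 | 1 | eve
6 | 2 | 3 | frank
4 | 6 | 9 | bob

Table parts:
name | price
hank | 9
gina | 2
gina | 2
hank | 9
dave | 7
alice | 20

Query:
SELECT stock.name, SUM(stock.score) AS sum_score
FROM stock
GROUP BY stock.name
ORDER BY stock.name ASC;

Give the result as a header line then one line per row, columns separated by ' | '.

After GROUP BY (4 rows):
stock.name | sum_score
carol | 6
eve | 15
frank | 6
bob | 4
After ORDER BY (4 rows):
stock.name | sum_score
bob | 4
carol | 6
eve | 15
frank | 6

== RESULT ==
stock.name | sum_score
bob | 4
carol | 6
eve | 15
frank | 6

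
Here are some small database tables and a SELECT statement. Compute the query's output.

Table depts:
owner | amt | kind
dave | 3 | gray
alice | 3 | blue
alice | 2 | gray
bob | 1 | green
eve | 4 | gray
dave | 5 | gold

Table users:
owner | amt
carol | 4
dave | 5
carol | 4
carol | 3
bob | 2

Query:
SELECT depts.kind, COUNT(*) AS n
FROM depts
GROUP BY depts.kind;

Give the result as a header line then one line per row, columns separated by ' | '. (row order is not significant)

After GROUP BY (4 rows):
depts.kind | n
gray | 3
blue | 1
green | 1
gold | 1

== RESULT ==
depts.kind | n
gray | 3
blue | 1
green | 1
gold | 1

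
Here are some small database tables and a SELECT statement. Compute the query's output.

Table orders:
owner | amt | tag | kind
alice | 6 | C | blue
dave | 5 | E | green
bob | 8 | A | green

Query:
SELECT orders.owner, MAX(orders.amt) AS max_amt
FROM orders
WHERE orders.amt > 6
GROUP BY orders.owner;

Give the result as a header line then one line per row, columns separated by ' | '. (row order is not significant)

== RESULT ==
orders.owner | max_amt
bob | 8

Derivation:
After WHERE (1 rows):
orders.owner | orders.amt | orders.tag | orders.kind
bob | 8 | A | green
After GROUP BY (1 rows):
orders.owner | max_amt
bob | 8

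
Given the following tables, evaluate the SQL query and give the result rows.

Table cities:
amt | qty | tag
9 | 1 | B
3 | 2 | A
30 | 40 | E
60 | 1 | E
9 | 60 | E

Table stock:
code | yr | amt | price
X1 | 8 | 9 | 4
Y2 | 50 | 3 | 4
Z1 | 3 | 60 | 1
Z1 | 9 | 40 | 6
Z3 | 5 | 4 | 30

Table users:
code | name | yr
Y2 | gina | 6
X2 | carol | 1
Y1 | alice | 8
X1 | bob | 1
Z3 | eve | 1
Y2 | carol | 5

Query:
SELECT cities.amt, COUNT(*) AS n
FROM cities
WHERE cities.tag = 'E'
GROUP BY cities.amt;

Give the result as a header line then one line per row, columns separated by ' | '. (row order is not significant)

After WHERE (3 rows):
cities.amt | cities.qty | cities.tag
30 | 40 | E
60 | 1 | E
9 | 60 | E
After GROUP BY (3 rows):
cities.amt | n
30 | 1
60 | 1
9 | 1

== RESULT ==
cities.amt | n
30 | 1
60 | 1
9 | 1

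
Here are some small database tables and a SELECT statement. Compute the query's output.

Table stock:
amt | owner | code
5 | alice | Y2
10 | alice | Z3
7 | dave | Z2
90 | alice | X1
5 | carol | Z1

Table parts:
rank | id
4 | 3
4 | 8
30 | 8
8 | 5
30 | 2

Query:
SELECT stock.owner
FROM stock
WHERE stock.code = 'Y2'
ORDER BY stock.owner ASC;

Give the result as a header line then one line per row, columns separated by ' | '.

== RESULT ==
stock.owner
alice

Derivation:
After WHERE (1 rows):
stock.amt | stock.owner | stock.code
5 | alice | Y2
After SELECT (1 rows):
stock.owner
alice
After ORDER BY (1 rows):
stock.owner
alice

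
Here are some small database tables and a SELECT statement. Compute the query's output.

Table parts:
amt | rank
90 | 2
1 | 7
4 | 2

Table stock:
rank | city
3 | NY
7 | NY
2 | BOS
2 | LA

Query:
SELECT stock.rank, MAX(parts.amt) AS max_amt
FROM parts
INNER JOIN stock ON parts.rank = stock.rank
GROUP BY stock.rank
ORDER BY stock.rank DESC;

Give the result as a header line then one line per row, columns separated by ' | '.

== RESULT ==
stock.rank | max_amt
7 | 1
2 | 90

Derivation:
After JOIN stock (5 rows):
parts.amt | parts.rank | stock.rank | stock.city
90 | 2 | 2 | BOS
90 | 2 | 2 | LA
1 | 7 | 7 | NY
4 | 2 | 2 | BOS
4 | 2 | 2 | LA
After GROUP BY (2 rows):
stock.rank | max_amt
2 | 90
7 | 1
After ORDER BY (2 rows):
stock.rank | max_amt
7 | 1
2 | 90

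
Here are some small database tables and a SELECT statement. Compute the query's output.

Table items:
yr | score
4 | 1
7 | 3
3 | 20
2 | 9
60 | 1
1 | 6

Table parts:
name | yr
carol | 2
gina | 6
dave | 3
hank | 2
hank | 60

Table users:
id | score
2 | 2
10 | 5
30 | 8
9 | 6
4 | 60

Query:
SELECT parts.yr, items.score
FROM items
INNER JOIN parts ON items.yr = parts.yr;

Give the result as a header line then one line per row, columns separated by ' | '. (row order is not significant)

After JOIN parts (4 rows):
items.yr | items.score | parts.name | parts.yr
3 | 20 | dave | 3
2 | 9 | carol | 2
2 | 9 | hank | 2
60 | 1 | hank | 60
After SELECT (4 rows):
parts.yr | items.score
3 | 20
2 | 9
2 | 9
60 | 1

== RESULT ==
parts.yr | items.score
3 | 20
2 | 9
2 | 9
60 | 1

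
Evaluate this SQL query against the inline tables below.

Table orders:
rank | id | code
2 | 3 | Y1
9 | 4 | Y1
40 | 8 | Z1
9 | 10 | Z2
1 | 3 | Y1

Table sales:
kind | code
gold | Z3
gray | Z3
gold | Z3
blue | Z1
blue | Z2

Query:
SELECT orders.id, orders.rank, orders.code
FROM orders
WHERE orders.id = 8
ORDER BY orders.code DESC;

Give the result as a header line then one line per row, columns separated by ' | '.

== RESULT ==
orders.id | orders.rank | orders.code
8 | 40 | Z1

Derivation:
After WHERE (1 rows):
orders.rank | orders.id | orders.code
40 | 8 | Z1
After SELECT (1 rows):
orders.id | orders.rank | orders.code
8 | 40 | Z1
After ORDER BY (1 rows):
orders.id | orders.rank | orders.code
8 | 40 | Z1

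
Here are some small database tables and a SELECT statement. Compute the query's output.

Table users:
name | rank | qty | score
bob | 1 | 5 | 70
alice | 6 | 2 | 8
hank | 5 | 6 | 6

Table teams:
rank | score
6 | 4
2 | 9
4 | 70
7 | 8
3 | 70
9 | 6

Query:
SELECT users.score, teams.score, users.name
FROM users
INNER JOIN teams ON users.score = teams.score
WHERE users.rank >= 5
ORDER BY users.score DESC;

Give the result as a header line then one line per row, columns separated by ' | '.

After JOIN teams (4 rows):
users.name | users.rank | users.qty | users.score | teams.rank | teams.score
bob | 1 | 5 | 70 | 4 | 70
bob | 1 | 5 | 70 | 3 | 70
alice | 6 | 2 | 8 | 7 | 8
hank | 5 | 6 | 6 | 9 | 6
After WHERE (2 rows):
users.name | users.rank | users.qty | users.score | teams.rank | teams.score
alice | 6 | 2 | 8 | 7 | 8
hank | 5 | 6 | 6 | 9 | 6
After SELECT (2 rows):
users.score | teams.score | users.name
8 | 8 | alice
6 | 6 | hank
After ORDER BY (2 rows):
users.score | teams.score | users.name
8 | 8 | alice
6 | 6 | hank

== RESULT ==
users.score | teams.score | users.name
8 | 8 | alice
6 | 6 | hank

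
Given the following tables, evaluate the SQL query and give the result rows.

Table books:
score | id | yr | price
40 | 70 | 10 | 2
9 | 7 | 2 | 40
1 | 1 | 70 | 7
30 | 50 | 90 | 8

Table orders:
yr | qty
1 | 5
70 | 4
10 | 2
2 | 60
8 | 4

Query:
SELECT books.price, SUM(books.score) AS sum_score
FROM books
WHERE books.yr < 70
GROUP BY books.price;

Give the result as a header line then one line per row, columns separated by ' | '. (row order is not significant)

After WHERE (2 rows):
books.score | books.id | books.yr | books.price
40 | 70 | 10 | 2
9 | 7 | 2 | 40
After GROUP BY (2 rows):
books.price | sum_score
2 | 40
40 | 9

== RESULT ==
books.price | sum_score
2 | 40
40 | 9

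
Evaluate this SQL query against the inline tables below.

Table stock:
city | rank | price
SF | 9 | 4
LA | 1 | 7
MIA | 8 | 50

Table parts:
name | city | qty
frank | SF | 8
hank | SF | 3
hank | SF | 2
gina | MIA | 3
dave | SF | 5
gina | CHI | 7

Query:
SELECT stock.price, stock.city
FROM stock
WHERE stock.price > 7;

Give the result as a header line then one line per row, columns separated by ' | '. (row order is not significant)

== RESULT ==
stock.price | stock.city
50 | MIA

Derivation:
After WHERE (1 rows):
stock.city | stock.rank | stock.price
MIA | 8 | 50
After SELECT (1 rows):
stock.price | stock.city
50 | MIA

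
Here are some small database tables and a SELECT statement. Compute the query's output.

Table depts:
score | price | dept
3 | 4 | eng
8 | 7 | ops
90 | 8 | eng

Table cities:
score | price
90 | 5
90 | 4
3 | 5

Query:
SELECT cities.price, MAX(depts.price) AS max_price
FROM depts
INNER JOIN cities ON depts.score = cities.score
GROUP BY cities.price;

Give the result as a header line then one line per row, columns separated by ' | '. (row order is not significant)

== RESULT ==
cities.price | max_price
5 | 8
4 | 8

Derivation:
After JOIN cities (3 rows):
depts.score | depts.price | depts.dept | cities.score | cities.price
3 | 4 | eng | 3 | 5
90 | 8 | eng | 90 | 5
90 | 8 | eng | 90 | 4
After GROUP BY (2 rows):
cities.price | max_price
5 | 8
4 | 8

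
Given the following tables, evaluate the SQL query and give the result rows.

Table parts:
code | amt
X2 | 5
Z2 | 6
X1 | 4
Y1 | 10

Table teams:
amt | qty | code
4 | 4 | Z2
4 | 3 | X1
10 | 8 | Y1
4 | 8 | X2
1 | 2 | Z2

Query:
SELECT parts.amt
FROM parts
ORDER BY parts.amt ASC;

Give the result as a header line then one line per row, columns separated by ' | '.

== RESULT ==
parts.amt
4
5
6
10

Derivation:
After SELECT (4 rows):
parts.amt
5
6
4
10
After ORDER BY (4 rows):
parts.amt
4
5
6
10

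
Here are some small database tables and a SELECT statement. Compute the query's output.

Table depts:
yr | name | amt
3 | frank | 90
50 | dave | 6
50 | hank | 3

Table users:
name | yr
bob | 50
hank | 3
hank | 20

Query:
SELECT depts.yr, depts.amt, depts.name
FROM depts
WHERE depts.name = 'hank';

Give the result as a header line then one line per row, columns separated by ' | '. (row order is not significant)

After WHERE (1 rows):
depts.yr | depts.name | depts.amt
50 | hank | 3
After SELECT (1 rows):
depts.yr | depts.amt | depts.name
50 | 3 | hank

== RESULT ==
depts.yr | depts.amt | depts.name
50 | 3 | hank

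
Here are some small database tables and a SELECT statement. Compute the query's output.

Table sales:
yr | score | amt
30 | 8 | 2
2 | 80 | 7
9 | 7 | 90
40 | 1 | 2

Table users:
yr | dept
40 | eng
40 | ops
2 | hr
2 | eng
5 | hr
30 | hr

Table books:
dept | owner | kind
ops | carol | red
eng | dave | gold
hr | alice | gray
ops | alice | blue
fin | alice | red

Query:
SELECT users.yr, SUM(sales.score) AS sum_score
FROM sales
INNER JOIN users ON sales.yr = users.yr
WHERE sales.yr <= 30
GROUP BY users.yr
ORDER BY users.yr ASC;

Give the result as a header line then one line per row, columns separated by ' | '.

== RESULT ==
users.yr | sum_score
2 | 160
30 | 8

Derivation:
After JOIN users (5 rows):
sales.yr | sales.score | sales.amt | users.yr | users.dept
30 | 8 | 2 | 30 | hr
2 | 80 | 7 | 2 | hr
2 | 80 | 7 | 2 | eng
40 | 1 | 2 | 40 | eng
40 | 1 | 2 | 40 | ops
After WHERE (3 rows):
sales.yr | sales.score | sales.amt | users.yr | users.dept
30 | 8 | 2 | 30 | hr
2 | 80 | 7 | 2 | hr
2 | 80 | 7 | 2 | eng
After GROUP BY (2 rows):
users.yr | sum_score
30 | 8
2 | 160
After ORDER BY (2 rows):
users.yr | sum_score
2 | 160
30 | 8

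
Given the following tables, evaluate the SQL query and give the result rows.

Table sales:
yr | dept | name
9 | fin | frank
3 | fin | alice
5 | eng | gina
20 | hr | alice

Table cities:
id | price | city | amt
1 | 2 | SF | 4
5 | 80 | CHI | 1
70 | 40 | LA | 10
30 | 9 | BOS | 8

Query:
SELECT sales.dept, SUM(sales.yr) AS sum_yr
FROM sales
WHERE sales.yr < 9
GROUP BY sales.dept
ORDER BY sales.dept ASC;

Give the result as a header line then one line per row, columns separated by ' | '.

== RESULT ==
sales.dept | sum_yr
eng | 5
fin | 3

Derivation:
After WHERE (2 rows):
sales.yr | sales.dept | sales.name
3 | fin | alice
5 | eng | gina
After GROUP BY (2 rows):
sales.dept | sum_yr
fin | 3
eng | 5
After ORDER BY (2 rows):
sales.dept | sum_yr
eng | 5
fin | 3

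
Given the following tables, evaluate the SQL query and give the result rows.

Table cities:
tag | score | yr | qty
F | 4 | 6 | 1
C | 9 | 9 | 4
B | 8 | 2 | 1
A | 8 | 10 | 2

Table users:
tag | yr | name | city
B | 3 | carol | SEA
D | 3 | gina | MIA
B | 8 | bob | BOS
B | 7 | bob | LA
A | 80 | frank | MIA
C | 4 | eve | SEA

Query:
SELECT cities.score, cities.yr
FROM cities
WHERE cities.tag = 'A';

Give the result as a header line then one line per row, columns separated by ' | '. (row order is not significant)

After WHERE (1 rows):
cities.tag | cities.score | cities.yr | cities.qty
A | 8 | 10 | 2
After SELECT (1 rows):
cities.score | cities.yr
8 | 10

== RESULT ==
cities.score | cities.yr
8 | 10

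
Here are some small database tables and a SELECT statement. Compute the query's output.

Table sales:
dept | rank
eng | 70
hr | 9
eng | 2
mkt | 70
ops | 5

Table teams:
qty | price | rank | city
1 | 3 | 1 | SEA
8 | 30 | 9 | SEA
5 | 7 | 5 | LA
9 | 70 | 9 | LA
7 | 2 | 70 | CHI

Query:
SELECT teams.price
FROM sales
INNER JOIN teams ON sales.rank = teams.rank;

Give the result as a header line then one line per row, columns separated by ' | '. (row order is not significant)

== RESULT ==
teams.price
2
30
70
2
7

Derivation:
After JOIN teams (5 rows):
sales.dept | sales.rank | teams.qty | teams.price | teams.rank | teams.city
eng | 70 | 7 | 2 | 70 | CHI
hr | 9 | 8 | 30 | 9 | SEA
hr | 9 | 9 | 70 | 9 | LA
mkt | 70 | 7 | 2 | 70 | CHI
ops | 5 | 5 | 7 | 5 | LA
After SELECT (5 rows):
teams.price
2
30
70
2
7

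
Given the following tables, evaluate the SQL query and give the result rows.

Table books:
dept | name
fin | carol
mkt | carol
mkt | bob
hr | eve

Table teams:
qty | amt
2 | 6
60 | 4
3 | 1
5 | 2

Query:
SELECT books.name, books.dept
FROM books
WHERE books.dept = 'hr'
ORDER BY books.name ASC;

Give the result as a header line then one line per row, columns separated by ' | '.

After WHERE (1 rows):
books.dept | books.name
hr | eve
After SELECT (1 rows):
books.name | books.dept
eve | hr
After ORDER BY (1 rows):
books.name | books.dept
eve | hr

== RESULT ==
books.name | books.dept
eve | hr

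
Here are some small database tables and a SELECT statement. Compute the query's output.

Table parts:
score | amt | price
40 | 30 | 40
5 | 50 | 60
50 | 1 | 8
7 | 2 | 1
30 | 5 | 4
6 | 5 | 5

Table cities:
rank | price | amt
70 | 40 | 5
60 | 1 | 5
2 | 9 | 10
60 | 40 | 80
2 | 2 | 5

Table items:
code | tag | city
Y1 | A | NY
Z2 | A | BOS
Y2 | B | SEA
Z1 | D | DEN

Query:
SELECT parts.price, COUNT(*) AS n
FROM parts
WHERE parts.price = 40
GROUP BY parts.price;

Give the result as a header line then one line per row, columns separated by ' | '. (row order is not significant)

After WHERE (1 rows):
parts.score | parts.amt | parts.price
40 | 30 | 40
After GROUP BY (1 rows):
parts.price | n
40 | 1

== RESULT ==
parts.price | n
40 | 1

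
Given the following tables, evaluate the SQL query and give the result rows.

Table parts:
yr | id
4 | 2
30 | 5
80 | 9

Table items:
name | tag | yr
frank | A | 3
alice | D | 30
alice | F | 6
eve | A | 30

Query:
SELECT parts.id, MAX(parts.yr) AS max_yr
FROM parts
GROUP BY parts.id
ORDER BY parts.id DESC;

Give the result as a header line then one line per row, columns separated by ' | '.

After GROUP BY (3 rows):
parts.id | max_yr
2 | 4
5 | 30
9 | 80
After ORDER BY (3 rows):
parts.id | max_yr
9 | 80
5 | 30
2 | 4

== RESULT ==
parts.id | max_yr
9 | 80
5 | 30
2 | 4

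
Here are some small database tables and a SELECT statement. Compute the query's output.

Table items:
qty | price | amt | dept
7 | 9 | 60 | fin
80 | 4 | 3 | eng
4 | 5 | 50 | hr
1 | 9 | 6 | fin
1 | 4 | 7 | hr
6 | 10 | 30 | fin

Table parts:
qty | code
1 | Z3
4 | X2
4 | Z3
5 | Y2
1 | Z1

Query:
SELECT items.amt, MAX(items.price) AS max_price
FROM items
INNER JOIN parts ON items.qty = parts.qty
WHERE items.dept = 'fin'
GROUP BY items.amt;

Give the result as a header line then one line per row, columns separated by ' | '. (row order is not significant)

== RESULT ==
items.amt | max_price
6 | 9

Derivation:
After JOIN parts (6 rows):
items.qty | items.price | items.amt | items.dept | parts.qty | parts.code
4 | 5 | 50 | hr | 4 | X2
4 | 5 | 50 | hr | 4 | Z3
1 | 9 | 6 | fin | 1 | Z3
1 | 9 | 6 | fin | 1 | Z1
1 | 4 | 7 | hr | 1 | Z3
1 | 4 | 7 | hr | 1 | Z1
After WHERE (2 rows):
items.qty | items.price | items.amt | items.dept | parts.qty | parts.code
1 | 9 | 6 | fin | 1 | Z3
1 | 9 | 6 | fin | 1 | Z1
After GROUP BY (1 rows):
items.amt | max_price
6 | 9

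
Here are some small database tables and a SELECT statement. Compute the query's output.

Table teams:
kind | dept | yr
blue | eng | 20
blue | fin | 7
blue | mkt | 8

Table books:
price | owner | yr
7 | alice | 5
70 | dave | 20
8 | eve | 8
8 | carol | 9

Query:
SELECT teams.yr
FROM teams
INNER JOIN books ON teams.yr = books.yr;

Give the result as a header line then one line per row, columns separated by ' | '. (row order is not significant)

== RESULT ==
teams.yr
20
8

Derivation:
After JOIN books (2 rows):
teams.kind | teams.dept | teams.yr | books.price | books.owner | books.yr
blue | eng | 20 | 70 | dave | 20
blue | mkt | 8 | 8 | eve | 8
After SELECT (2 rows):
teams.yr
20
8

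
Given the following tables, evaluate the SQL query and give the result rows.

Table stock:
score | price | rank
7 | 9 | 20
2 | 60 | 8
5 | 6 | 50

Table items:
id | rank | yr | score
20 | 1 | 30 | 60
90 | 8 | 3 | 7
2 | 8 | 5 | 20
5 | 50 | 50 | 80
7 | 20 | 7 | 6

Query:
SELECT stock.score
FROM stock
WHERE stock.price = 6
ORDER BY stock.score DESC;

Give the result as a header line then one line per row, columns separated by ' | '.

== RESULT ==
stock.score
5

Derivation:
After WHERE (1 rows):
stock.score | stock.price | stock.rank
5 | 6 | 50
After SELECT (1 rows):
stock.score
5
After ORDER BY (1 rows):
stock.score
5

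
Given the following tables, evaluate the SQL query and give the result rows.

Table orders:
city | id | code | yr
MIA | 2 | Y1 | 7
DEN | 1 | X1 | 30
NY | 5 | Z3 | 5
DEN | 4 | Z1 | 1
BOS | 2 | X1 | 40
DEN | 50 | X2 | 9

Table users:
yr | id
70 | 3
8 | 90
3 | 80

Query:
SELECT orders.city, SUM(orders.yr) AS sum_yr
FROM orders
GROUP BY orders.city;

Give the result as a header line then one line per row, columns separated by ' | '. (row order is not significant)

== RESULT ==
orders.city | sum_yr
MIA | 7
DEN | 40
NY | 5
BOS | 40

Derivation:
After GROUP BY (4 rows):
orders.city | sum_yr
MIA | 7
DEN | 40
NY | 5
BOS | 40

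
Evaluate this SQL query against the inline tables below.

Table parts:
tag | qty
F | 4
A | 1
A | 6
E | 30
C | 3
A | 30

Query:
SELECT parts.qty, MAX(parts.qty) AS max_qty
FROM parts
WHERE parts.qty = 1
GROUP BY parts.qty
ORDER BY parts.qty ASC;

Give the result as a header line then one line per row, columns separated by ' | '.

== RESULT ==
parts.qty | max_qty
1 | 1

Derivation:
After WHERE (1 rows):
parts.tag | parts.qty
A | 1
After GROUP BY (1 rows):
parts.qty | max_qty
1 | 1
After ORDER BY (1 rows):
parts.qty | max_qty
1 | 1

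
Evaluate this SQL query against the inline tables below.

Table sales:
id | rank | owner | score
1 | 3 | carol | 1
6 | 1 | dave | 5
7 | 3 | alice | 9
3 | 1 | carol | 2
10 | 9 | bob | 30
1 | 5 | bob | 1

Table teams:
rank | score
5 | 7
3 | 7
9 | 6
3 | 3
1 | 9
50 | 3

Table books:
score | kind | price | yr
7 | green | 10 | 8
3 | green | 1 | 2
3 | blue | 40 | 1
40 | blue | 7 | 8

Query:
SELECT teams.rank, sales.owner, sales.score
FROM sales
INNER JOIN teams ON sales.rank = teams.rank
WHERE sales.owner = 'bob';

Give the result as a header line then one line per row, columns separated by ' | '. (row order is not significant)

== RESULT ==
teams.rank | sales.owner | sales.score
9 | bob | 30
5 | bob | 1

Derivation:
After JOIN teams (8 rows):
sales.id | sales.rank | sales.owner | sales.score | teams.rank | teams.score
1 | 3 | carol | 1 | 3 | 7
1 | 3 | carol | 1 | 3 | 3
6 | 1 | dave | 5 | 1 | 9
7 | 3 | alice | 9 | 3 | 7
7 | 3 | alice | 9 | 3 | 3
3 | 1 | carol | 2 | 1 | 9
10 | 9 | bob | 30 | 9 | 6
1 | 5 | bob | 1 | 5 | 7
After WHERE (2 rows):
sales.id | sales.rank | sales.owner | sales.score | teams.rank | teams.score
10 | 9 | bob | 30 | 9 | 6
1 | 5 | bob | 1 | 5 | 7
After SELECT (2 rows):
teams.rank | sales.owner | sales.score
9 | bob | 30
5 | bob | 1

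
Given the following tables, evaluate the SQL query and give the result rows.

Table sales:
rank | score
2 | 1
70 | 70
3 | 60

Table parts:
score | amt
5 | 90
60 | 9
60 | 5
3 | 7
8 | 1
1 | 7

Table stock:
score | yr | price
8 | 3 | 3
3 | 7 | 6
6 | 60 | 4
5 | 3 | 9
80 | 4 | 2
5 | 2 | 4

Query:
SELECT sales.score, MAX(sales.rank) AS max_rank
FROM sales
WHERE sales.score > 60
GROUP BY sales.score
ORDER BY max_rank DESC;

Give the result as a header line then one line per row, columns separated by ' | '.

After WHERE (1 rows):
sales.rank | sales.score
70 | 70
After GROUP BY (1 rows):
sales.score | max_rank
70 | 70
After ORDER BY (1 rows):
sales.score | max_rank
70 | 70

== RESULT ==
sales.score | max_rank
70 | 70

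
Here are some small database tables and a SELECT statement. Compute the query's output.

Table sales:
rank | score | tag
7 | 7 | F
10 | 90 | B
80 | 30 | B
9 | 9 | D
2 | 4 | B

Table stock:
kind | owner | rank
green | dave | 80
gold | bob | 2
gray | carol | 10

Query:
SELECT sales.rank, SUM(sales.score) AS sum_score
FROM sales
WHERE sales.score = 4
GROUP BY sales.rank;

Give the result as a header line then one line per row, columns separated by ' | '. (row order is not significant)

After WHERE (1 rows):
sales.rank | sales.score | sales.tag
2 | 4 | B
After GROUP BY (1 rows):
sales.rank | sum_score
2 | 4

== RESULT ==
sales.rank | sum_score
2 | 4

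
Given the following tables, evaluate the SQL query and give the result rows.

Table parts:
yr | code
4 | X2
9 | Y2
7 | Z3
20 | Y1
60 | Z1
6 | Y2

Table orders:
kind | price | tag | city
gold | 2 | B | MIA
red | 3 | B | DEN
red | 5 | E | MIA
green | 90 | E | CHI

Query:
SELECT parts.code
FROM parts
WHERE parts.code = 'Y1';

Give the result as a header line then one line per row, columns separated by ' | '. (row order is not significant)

After WHERE (1 rows):
parts.yr | parts.code
20 | Y1
After SELECT (1 rows):
parts.code
Y1

== RESULT ==
parts.code
Y1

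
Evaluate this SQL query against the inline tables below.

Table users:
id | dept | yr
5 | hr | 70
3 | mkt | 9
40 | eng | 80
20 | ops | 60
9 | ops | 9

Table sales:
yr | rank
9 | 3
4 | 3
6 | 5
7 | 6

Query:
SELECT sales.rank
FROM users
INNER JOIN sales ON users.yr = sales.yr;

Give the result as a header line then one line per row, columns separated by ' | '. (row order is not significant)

After JOIN sales (2 rows):
users.id | users.dept | users.yr | sales.yr | sales.rank
3 | mkt | 9 | 9 | 3
9 | ops | 9 | 9 | 3
After SELECT (2 rows):
sales.rank
3
3

== RESULT ==
sales.rank
3
3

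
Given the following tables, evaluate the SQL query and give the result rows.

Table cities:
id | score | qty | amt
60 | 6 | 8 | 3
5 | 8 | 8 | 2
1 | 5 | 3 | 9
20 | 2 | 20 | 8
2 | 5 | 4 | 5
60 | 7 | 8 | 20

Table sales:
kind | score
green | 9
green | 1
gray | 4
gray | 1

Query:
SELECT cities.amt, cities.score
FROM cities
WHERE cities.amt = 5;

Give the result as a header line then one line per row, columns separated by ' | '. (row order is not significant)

== RESULT ==
cities.amt | cities.score
5 | 5

Derivation:
After WHERE (1 rows):
cities.id | cities.score | cities.qty | cities.amt
2 | 5 | 4 | 5
After SELECT (1 rows):
cities.amt | cities.score
5 | 5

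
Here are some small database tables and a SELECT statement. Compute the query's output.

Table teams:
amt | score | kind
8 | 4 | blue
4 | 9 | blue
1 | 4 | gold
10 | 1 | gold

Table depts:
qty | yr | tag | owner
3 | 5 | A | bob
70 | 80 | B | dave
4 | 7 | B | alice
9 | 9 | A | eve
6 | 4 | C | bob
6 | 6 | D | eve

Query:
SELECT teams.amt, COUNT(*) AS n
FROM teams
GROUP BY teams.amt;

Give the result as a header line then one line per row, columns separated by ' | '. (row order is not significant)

After GROUP BY (4 rows):
teams.amt | n
8 | 1
4 | 1
1 | 1
10 | 1

== RESULT ==
teams.amt | n
8 | 1
4 | 1
1 | 1
10 | 1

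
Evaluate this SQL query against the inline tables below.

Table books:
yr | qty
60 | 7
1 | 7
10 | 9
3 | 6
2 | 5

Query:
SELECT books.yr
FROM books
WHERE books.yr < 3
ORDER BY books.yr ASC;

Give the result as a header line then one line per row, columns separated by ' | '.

== RESULT ==
books.yr
1
2

Derivation:
After WHERE (2 rows):
books.yr | books.qty
1 | 7
2 | 5
After SELECT (2 rows):
books.yr
1
2
After ORDER BY (2 rows):
books.yr
1
2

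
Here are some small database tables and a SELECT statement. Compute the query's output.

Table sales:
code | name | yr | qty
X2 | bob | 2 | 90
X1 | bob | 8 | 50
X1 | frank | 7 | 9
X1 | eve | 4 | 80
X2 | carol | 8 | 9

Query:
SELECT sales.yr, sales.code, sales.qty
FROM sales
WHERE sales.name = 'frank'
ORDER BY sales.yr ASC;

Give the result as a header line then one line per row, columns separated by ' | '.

After WHERE (1 rows):
sales.code | sales.name | sales.yr | sales.qty
X1 | frank | 7 | 9
After SELECT (1 rows):
sales.yr | sales.code | sales.qty
7 | X1 | 9
After ORDER BY (1 rows):
sales.yr | sales.code | sales.qty
7 | X1 | 9

== RESULT ==
sales.yr | sales.code | sales.qty
7 | X1 | 9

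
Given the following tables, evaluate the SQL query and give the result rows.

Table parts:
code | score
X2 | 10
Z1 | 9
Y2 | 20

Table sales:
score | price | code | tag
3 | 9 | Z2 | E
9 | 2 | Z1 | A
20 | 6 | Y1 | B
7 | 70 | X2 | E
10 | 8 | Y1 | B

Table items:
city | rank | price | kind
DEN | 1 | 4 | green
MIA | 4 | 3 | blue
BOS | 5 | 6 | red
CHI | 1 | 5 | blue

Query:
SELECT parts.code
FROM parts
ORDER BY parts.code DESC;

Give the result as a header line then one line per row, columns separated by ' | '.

After SELECT (3 rows):
parts.code
X2
Z1
Y2
After ORDER BY (3 rows):
parts.code
Z1
Y2
X2

== RESULT ==
parts.code
Z1
Y2
X2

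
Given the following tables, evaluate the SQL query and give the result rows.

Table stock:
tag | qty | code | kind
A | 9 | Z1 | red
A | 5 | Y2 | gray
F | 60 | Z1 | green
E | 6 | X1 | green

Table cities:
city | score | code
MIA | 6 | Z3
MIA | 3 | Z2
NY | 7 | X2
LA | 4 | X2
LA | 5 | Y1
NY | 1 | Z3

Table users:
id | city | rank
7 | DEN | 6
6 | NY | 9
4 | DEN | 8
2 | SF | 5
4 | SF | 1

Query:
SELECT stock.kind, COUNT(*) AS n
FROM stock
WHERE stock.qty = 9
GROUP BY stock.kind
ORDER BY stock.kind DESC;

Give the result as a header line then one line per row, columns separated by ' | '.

After WHERE (1 rows):
stock.tag | stock.qty | stock.code | stock.kind
A | 9 | Z1 | red
After GROUP BY (1 rows):
stock.kind | n
red | 1
After ORDER BY (1 rows):
stock.kind | n
red | 1

== RESULT ==
stock.kind | n
red | 1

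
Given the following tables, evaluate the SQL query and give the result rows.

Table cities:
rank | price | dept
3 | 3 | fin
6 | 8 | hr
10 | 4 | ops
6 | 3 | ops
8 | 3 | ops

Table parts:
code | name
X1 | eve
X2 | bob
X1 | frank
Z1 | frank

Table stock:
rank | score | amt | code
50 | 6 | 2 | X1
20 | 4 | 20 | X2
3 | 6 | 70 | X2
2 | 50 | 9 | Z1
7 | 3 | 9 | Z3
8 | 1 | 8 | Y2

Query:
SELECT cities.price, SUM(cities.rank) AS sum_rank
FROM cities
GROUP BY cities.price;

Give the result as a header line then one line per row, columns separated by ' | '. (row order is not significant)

After GROUP BY (3 rows):
cities.price | sum_rank
3 | 17
8 | 6
4 | 10

== RESULT ==
cities.price | sum_rank
3 | 17
8 | 6
4 | 10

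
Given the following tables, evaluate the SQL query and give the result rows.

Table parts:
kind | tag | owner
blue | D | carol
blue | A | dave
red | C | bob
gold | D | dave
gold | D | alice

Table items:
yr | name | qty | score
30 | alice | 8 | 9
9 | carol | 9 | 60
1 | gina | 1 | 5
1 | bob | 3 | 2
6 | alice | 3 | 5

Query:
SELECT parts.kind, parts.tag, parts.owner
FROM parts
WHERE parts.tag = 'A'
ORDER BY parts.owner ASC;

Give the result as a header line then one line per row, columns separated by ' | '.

After WHERE (1 rows):
parts.kind | parts.tag | parts.owner
blue | A | dave
After SELECT (1 rows):
parts.kind | parts.tag | parts.owner
blue | A | dave
After ORDER BY (1 rows):
parts.kind | parts.tag | parts.owner
blue | A | dave

== RESULT ==
parts.kind | parts.tag | parts.owner
blue | A | dave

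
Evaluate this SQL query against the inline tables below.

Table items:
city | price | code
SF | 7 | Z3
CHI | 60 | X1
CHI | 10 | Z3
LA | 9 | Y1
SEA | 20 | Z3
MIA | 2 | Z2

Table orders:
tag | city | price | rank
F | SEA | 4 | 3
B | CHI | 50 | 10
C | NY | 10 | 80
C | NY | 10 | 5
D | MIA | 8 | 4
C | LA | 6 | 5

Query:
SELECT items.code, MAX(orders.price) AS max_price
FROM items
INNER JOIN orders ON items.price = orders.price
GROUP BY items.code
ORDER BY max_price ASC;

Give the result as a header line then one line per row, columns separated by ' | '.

== RESULT ==
items.code | max_price
Z3 | 10

Derivation:
After JOIN orders (2 rows):
items.city | items.price | items.code | orders.tag | orders.city | orders.price | orders.rank
CHI | 10 | Z3 | C | NY | 10 | 80
CHI | 10 | Z3 | C | NY | 10 | 5
After GROUP BY (1 rows):
items.code | max_price
Z3 | 10
After ORDER BY (1 rows):
items.code | max_price
Z3 | 10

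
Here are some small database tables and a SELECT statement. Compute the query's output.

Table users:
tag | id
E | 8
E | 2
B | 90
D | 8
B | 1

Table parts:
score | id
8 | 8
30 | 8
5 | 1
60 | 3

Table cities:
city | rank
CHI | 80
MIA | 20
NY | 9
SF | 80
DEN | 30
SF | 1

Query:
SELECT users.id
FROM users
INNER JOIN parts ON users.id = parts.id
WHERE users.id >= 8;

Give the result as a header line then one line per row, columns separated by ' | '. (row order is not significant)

After JOIN parts (5 rows):
users.tag | users.id | parts.score | parts.id
E | 8 | 8 | 8
E | 8 | 30 | 8
D | 8 | 8 | 8
D | 8 | 30 | 8
B | 1 | 5 | 1
After WHERE (4 rows):
users.tag | users.id | parts.score | parts.id
E | 8 | 8 | 8
E | 8 | 30 | 8
D | 8 | 8 | 8
D | 8 | 30 | 8
After SELECT (4 rows):
users.id
8
8
8
8

== RESULT ==
users.id
8
8
8
8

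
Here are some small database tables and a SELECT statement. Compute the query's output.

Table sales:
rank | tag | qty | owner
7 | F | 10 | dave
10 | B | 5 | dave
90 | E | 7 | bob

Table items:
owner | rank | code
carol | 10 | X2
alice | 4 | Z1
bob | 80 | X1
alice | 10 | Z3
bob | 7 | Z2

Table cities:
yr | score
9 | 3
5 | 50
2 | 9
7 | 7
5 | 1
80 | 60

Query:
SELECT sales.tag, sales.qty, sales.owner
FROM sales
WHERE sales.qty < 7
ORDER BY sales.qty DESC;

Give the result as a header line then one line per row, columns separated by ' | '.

== RESULT ==
sales.tag | sales.qty | sales.owner
B | 5 | dave

Derivation:
After WHERE (1 rows):
sales.rank | sales.tag | sales.qty | sales.owner
10 | B | 5 | dave
After SELECT (1 rows):
sales.tag | sales.qty | sales.owner
B | 5 | dave
After ORDER BY (1 rows):
sales.tag | sales.qty | sales.owner
B | 5 | dave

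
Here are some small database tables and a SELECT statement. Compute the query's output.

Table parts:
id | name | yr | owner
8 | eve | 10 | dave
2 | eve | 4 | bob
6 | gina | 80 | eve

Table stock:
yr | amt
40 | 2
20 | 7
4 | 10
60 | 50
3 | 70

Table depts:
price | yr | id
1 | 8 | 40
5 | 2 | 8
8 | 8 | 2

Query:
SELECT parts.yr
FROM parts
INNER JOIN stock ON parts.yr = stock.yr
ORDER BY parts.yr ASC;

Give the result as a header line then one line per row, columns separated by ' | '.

== RESULT ==
parts.yr
4

Derivation:
After JOIN stock (1 rows):
parts.id | parts.name | parts.yr | parts.owner | stock.yr | stock.amt
2 | eve | 4 | bob | 4 | 10
After SELECT (1 rows):
parts.yr
4
After ORDER BY (1 rows):
parts.yr
4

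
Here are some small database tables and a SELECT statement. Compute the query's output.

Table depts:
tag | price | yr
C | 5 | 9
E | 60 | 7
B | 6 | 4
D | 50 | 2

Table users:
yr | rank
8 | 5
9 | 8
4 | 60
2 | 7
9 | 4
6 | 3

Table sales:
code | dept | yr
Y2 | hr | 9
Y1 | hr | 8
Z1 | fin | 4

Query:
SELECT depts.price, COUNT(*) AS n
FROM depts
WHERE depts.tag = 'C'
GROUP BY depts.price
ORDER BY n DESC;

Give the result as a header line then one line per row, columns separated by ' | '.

After WHERE (1 rows):
depts.tag | depts.price | depts.yr
C | 5 | 9
After GROUP BY (1 rows):
depts.price | n
5 | 1
After ORDER BY (1 rows):
depts.price | n
5 | 1

== RESULT ==
depts.price | n
5 | 1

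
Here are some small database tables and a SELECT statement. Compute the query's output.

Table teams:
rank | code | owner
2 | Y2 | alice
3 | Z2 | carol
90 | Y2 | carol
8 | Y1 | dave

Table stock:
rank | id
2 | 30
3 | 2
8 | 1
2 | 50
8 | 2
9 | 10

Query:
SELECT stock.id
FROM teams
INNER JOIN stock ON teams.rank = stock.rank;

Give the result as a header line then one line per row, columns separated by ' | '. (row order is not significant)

== RESULT ==
stock.id
30
50
2
1
2

Derivation:
After JOIN stock (5 rows):
teams.rank | teams.code | teams.owner | stock.rank | stock.id
2 | Y2 | alice | 2 | 30
2 | Y2 | alice | 2 | 50
3 | Z2 | carol | 3 | 2
8 | Y1 | dave | 8 | 1
8 | Y1 | dave | 8 | 2
After SELECT (5 rows):
stock.id
30
50
2
1
2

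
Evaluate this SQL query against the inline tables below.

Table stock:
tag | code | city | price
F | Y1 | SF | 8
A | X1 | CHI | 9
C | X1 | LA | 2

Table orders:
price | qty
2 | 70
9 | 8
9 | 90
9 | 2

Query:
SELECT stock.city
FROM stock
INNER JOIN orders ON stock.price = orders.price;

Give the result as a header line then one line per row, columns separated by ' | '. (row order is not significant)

After JOIN orders (4 rows):
stock.tag | stock.code | stock.city | stock.price | orders.price | orders.qty
A | X1 | CHI | 9 | 9 | 8
A | X1 | CHI | 9 | 9 | 90
A | X1 | CHI | 9 | 9 | 2
C | X1 | LA | 2 | 2 | 70
After SELECT (4 rows):
stock.city
CHI
CHI
CHI
LA

== RESULT ==
stock.city
CHI
CHI
CHI
LA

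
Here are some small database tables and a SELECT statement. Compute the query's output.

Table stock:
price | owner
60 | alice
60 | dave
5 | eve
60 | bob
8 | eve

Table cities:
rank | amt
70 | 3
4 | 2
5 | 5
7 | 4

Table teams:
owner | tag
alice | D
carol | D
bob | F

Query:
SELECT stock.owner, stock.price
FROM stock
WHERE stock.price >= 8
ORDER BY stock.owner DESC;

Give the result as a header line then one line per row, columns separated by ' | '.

After WHERE (4 rows):
stock.price | stock.owner
60 | alice
60 | dave
60 | bob
8 | eve
After SELECT (4 rows):
stock.owner | stock.price
alice | 60
dave | 60
bob | 60
eve | 8
After ORDER BY (4 rows):
stock.owner | stock.price
eve | 8
dave | 60
bob | 60
alice | 60

== RESULT ==
stock.owner | stock.price
eve | 8
dave | 60
bob | 60
alice | 60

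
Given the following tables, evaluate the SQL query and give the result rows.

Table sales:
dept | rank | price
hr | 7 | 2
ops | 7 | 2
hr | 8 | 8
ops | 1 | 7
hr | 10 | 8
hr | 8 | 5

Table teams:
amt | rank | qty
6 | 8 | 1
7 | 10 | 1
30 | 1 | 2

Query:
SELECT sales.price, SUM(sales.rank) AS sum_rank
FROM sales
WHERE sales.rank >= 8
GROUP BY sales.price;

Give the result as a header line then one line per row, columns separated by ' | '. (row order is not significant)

After WHERE (3 rows):
sales.dept | sales.rank | sales.price
hr | 8 | 8
hr | 10 | 8
hr | 8 | 5
After GROUP BY (2 rows):
sales.price | sum_rank
8 | 18
5 | 8

== RESULT ==
sales.price | sum_rank
8 | 18
5 | 8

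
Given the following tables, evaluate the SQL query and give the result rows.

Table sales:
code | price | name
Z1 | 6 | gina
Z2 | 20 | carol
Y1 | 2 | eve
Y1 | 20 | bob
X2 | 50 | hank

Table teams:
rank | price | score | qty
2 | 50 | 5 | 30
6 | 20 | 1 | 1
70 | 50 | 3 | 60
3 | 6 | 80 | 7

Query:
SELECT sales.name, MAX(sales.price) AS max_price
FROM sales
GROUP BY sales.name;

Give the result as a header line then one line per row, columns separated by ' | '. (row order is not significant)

After GROUP BY (5 rows):
sales.name | max_price
gina | 6
carol | 20
eve | 2
bob | 20
hank | 50

== RESULT ==
sales.name | max_price
gina | 6
carol | 20
eve | 2
bob | 20
hank | 50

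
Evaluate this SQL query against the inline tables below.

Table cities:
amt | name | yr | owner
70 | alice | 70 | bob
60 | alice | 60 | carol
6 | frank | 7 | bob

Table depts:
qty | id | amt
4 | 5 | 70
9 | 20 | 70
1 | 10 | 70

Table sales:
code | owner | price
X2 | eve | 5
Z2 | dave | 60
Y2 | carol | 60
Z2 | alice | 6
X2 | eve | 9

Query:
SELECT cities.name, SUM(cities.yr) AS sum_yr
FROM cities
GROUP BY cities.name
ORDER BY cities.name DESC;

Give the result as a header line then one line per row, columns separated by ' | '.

After GROUP BY (2 rows):
cities.name | sum_yr
alice | 130
frank | 7
After ORDER BY (2 rows):
cities.name | sum_yr
frank | 7
alice | 130

== RESULT ==
cities.name | sum_yr
frank | 7
alice | 130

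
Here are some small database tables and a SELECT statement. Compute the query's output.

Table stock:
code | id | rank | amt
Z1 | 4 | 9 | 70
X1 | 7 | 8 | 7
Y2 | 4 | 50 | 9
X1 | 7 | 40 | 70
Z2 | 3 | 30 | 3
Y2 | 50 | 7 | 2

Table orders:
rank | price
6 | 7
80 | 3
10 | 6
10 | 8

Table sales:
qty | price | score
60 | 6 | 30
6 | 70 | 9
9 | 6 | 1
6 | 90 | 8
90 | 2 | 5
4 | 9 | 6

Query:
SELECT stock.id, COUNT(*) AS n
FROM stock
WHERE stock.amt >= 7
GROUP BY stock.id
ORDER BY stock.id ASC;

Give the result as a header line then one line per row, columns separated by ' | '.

== RESULT ==
stock.id | n
4 | 2
7 | 2

Derivation:
After WHERE (4 rows):
stock.code | stock.id | stock.rank | stock.amt
Z1 | 4 | 9 | 70
X1 | 7 | 8 | 7
Y2 | 4 | 50 | 9
X1 | 7 | 40 | 70
After GROUP BY (2 rows):
stock.id | n
4 | 2
7 | 2
After ORDER BY (2 rows):
stock.id | n
4 | 2
7 | 2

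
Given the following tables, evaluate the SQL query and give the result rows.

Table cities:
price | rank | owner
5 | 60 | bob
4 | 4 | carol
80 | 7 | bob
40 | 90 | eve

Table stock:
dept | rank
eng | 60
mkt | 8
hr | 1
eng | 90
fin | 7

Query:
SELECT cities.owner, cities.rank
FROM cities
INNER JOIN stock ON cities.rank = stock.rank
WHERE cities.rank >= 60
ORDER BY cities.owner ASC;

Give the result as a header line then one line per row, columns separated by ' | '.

After JOIN stock (3 rows):
cities.price | cities.rank | cities.owner | stock.dept | stock.rank
5 | 60 | bob | eng | 60
80 | 7 | bob | fin | 7
40 | 90 | eve | eng | 90
After WHERE (2 rows):
cities.price | cities.rank | cities.owner | stock.dept | stock.rank
5 | 60 | bob | eng | 60
40 | 90 | eve | eng | 90
After SELECT (2 rows):
cities.owner | cities.rank
bob | 60
eve | 90
After ORDER BY (2 rows):
cities.owner | cities.rank
bob | 60
eve | 90

== RESULT ==
cities.owner | cities.rank
bob | 60
eve | 90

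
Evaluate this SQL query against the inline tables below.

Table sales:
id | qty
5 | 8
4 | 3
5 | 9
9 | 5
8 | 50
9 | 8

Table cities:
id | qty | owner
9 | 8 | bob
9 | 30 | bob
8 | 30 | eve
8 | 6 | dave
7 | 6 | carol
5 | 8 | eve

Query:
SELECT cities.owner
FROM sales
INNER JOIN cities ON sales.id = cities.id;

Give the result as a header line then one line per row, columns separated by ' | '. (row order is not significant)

== RESULT ==
cities.owner
eve
eve
bob
bob
eve
dave
bob
bob

Derivation:
After JOIN cities (8 rows):
sales.id | sales.qty | cities.id | cities.qty | cities.owner
5 | 8 | 5 | 8 | eve
5 | 9 | 5 | 8 | eve
9 | 5 | 9 | 8 | bob
9 | 5 | 9 | 30 | bob
8 | 50 | 8 | 30 | eve
8 | 50 | 8 | 6 | dave
9 | 8 | 9 | 8 | bob
9 | 8 | 9 | 30 | bob
After SELECT (8 rows):
cities.owner
eve
eve
bob
bob
eve
dave
bob
bob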